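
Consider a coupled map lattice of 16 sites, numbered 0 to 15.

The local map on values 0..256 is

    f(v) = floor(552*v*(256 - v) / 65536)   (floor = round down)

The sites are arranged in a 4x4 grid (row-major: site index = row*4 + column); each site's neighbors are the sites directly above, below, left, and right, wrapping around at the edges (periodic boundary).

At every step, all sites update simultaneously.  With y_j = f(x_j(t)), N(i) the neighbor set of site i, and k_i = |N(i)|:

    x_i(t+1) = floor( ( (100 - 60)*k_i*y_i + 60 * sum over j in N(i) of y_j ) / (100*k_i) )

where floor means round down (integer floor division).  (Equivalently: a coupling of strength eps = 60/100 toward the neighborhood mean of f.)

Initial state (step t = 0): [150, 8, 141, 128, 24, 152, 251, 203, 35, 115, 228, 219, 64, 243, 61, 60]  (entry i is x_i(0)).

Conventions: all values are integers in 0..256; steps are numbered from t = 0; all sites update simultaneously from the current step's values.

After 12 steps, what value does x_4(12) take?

Simulating step by step:
t=0: [150, 8, 141, 128, 24, 152, 251, 203, 35, 115, 228, 219, 64, 243, 61, 60]
t=1: [98, 70, 94, 123, 81, 84, 65, 75, 78, 95, 68, 73, 89, 63, 87, 100]
t=2: [125, 115, 122, 130, 119, 117, 112, 116, 119, 118, 112, 115, 121, 113, 119, 126]
t=3: [136, 136, 136, 136, 136, 136, 135, 136, 136, 136, 135, 136, 136, 136, 136, 136]
t=4: [137, 137, 137, 137, 137, 137, 137, 137, 137, 137, 137, 137, 137, 137, 137, 137]
t=5: [137, 137, 137, 137, 137, 137, 137, 137, 137, 137, 137, 137, 137, 137, 137, 137]
t=6: [137, 137, 137, 137, 137, 137, 137, 137, 137, 137, 137, 137, 137, 137, 137, 137]
t=7: [137, 137, 137, 137, 137, 137, 137, 137, 137, 137, 137, 137, 137, 137, 137, 137]
t=8: [137, 137, 137, 137, 137, 137, 137, 137, 137, 137, 137, 137, 137, 137, 137, 137]
t=9: [137, 137, 137, 137, 137, 137, 137, 137, 137, 137, 137, 137, 137, 137, 137, 137]
t=10: [137, 137, 137, 137, 137, 137, 137, 137, 137, 137, 137, 137, 137, 137, 137, 137]
t=11: [137, 137, 137, 137, 137, 137, 137, 137, 137, 137, 137, 137, 137, 137, 137, 137]
t=12: [137, 137, 137, 137, 137, 137, 137, 137, 137, 137, 137, 137, 137, 137, 137, 137]

Answer: x_4(12) = 137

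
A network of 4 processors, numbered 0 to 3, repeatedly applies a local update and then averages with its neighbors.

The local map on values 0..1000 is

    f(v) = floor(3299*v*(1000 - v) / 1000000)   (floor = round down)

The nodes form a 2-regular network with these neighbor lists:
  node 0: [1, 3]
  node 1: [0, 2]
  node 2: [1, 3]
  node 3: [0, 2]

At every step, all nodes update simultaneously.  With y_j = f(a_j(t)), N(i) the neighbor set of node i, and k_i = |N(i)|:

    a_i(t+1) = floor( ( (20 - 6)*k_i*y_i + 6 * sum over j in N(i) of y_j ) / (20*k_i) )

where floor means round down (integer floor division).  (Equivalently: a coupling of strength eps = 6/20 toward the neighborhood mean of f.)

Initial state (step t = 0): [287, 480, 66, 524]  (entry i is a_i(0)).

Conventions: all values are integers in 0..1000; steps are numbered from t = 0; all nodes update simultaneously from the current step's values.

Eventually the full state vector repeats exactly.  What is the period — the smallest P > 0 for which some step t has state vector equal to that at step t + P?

Simulating step by step:
t=0: [287, 480, 66, 524]
t=1: [719, 707, 388, 707]
t=2: [671, 695, 753, 695]
t=3: [719, 690, 638, 690]
t=4: [677, 707, 744, 707]
t=5: [709, 680, 644, 680]
t=6: [691, 717, 744, 717]
t=7: [693, 668, 640, 668]
t=8: [710, 730, 751, 730]
t=9: [670, 649, 626, 649]
t=10: [735, 750, 765, 750]
t=11: [634, 617, 600, 617]
t=12: [769, 778, 787, 778]
t=13: [580, 569, 557, 569]
t=14: [804, 808, 812, 808]
t=15: [516, 511, 505, 511]
t=16: [823, 823, 824, 823]
t=17: [480, 479, 478, 479]
t=18: [823, 823, 823, 823]
t=19: [480, 480, 480, 480]
t=20: [823, 823, 823, 823]

Answer: 2
Key observation: The state at step 18, [823, 823, 823, 823], reappears at step 20 — and no state repeats earlier — so the cycle the system enters has period 2.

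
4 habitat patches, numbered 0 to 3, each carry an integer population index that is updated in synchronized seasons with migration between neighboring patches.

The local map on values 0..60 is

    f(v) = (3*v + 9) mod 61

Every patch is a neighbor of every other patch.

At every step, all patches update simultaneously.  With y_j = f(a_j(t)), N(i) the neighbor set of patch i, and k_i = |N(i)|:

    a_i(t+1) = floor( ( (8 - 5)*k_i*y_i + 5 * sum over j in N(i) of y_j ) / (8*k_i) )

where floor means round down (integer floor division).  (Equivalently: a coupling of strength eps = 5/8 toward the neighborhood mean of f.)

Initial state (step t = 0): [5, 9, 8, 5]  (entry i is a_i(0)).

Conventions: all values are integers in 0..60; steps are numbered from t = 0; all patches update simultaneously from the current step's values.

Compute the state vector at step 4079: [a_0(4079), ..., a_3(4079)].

Simulating step by step:
t=0: [5, 9, 8, 5]
t=1: [28, 30, 29, 28]
t=2: [33, 34, 34, 33]
t=3: [48, 48, 48, 48]
t=4: [31, 31, 31, 31]
t=5: [41, 41, 41, 41]
t=6: [10, 10, 10, 10]
t=7: [39, 39, 39, 39]
t=8: [4, 4, 4, 4]
t=9: [21, 21, 21, 21]
t=10: [11, 11, 11, 11]
t=11: [42, 42, 42, 42]
t=12: [13, 13, 13, 13]
t=13: [48, 48, 48, 48]

Answer: [21, 21, 21, 21]
Key observation: The state at step 3, [48, 48, 48, 48], reappears at step 13: the system is in a cycle of period 10 from step 3 on.  Therefore the state at step 4079 equals the state at step 3 + ((4079 - 3) mod 10) = 9, which is [21, 21, 21, 21].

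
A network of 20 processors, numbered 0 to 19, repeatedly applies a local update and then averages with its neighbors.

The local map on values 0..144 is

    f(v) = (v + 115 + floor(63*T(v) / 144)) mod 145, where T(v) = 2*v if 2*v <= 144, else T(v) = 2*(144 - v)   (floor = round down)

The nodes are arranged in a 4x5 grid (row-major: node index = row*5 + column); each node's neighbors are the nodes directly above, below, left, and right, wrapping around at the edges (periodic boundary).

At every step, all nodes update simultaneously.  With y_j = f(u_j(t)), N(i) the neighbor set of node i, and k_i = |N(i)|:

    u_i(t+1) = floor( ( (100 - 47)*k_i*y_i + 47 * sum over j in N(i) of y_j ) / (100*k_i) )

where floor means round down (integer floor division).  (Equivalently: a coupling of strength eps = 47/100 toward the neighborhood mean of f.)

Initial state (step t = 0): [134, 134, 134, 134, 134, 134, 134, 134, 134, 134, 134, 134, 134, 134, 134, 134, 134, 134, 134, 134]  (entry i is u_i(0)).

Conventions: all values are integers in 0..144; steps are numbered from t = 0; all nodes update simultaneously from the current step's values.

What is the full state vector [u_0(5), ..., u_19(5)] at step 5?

Simulating step by step:
t=0: [134, 134, 134, 134, 134, 134, 134, 134, 134, 134, 134, 134, 134, 134, 134, 134, 134, 134, 134, 134]
t=1: [112, 112, 112, 112, 112, 112, 112, 112, 112, 112, 112, 112, 112, 112, 112, 112, 112, 112, 112, 112]
t=2: [110, 110, 110, 110, 110, 110, 110, 110, 110, 110, 110, 110, 110, 110, 110, 110, 110, 110, 110, 110]
t=3: [109, 109, 109, 109, 109, 109, 109, 109, 109, 109, 109, 109, 109, 109, 109, 109, 109, 109, 109, 109]
t=4: [109, 109, 109, 109, 109, 109, 109, 109, 109, 109, 109, 109, 109, 109, 109, 109, 109, 109, 109, 109]
t=5: [109, 109, 109, 109, 109, 109, 109, 109, 109, 109, 109, 109, 109, 109, 109, 109, 109, 109, 109, 109]

Answer: [109, 109, 109, 109, 109, 109, 109, 109, 109, 109, 109, 109, 109, 109, 109, 109, 109, 109, 109, 109]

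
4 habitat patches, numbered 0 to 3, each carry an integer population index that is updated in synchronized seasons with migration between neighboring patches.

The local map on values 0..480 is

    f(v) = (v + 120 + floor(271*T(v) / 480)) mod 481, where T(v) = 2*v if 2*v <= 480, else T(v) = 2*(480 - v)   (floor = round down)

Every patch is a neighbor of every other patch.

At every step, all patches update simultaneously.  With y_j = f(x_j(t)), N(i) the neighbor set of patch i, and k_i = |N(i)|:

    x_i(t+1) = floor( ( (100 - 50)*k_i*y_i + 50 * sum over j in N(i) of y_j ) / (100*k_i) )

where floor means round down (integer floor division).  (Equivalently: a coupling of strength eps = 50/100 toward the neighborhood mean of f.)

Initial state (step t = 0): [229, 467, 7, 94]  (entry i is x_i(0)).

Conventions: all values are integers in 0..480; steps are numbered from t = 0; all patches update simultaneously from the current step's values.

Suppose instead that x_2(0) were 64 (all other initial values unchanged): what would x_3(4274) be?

Simulating step by step:
t=0: [229, 467, 64, 94]
t=1: [179, 177, 222, 243]
t=2: [55, 54, 86, 98]
t=3: [262, 261, 284, 293]
t=4: [145, 145, 144, 144]
t=5: [427, 427, 426, 426]
t=6: [125, 125, 125, 125]
t=7: [386, 386, 386, 386]
t=8: [131, 131, 131, 131]
t=9: [398, 398, 398, 398]
t=10: [129, 129, 129, 129]
t=11: [394, 394, 394, 394]
t=12: [130, 130, 130, 130]
t=13: [396, 396, 396, 396]
t=14: [129, 129, 129, 129]

Answer: x_3(4274) = 129
Key observation: The state at step 10, [129, 129, 129, 129], reappears at step 14: the system is in a cycle of period 4 from step 10 on.  Therefore the state at step 4274 equals the state at step 10 + ((4274 - 10) mod 4) = 10, which is [129, 129, 129, 129].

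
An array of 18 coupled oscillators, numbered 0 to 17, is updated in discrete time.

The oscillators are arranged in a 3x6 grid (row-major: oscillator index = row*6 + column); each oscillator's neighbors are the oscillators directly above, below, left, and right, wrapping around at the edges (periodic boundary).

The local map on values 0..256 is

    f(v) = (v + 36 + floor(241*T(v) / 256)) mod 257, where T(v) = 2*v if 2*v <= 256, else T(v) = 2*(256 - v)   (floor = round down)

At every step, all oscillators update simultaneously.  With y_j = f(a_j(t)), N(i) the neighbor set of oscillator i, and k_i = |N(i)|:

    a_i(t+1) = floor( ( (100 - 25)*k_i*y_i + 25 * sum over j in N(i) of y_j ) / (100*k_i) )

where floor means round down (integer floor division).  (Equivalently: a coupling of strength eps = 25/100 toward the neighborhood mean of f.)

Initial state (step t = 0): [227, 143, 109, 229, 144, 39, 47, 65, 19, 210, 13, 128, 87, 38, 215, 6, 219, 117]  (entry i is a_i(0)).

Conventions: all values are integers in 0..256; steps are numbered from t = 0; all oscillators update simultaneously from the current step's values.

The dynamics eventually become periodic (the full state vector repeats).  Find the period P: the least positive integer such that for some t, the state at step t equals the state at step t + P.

Simulating step by step:
t=0: [227, 143, 109, 229, 144, 39, 47, 65, 19, 210, 13, 128, 87, 38, 215, 6, 219, 117]
t=1: [75, 133, 91, 65, 121, 139, 157, 201, 96, 73, 81, 142, 52, 137, 77, 56, 73, 111]
t=2: [225, 139, 57, 205, 133, 141, 132, 91, 64, 214, 56, 124, 177, 130, 27, 192, 211, 117]
t=3: [79, 131, 184, 91, 137, 130, 129, 71, 191, 90, 174, 139, 107, 134, 125, 89, 89, 115]
t=4: [37, 139, 99, 50, 125, 134, 139, 212, 101, 45, 102, 135, 90, 144, 127, 42, 50, 107]
t=5: [135, 129, 81, 167, 140, 138, 128, 84, 80, 153, 93, 133, 59, 124, 135, 159, 163, 96]
t=6: [145, 129, 34, 109, 128, 134, 142, 43, 25, 111, 67, 131, 184, 134, 123, 121, 110, 79]
t=7: [131, 145, 130, 101, 146, 133, 134, 152, 113, 108, 202, 140, 99, 140, 131, 121, 103, 34]
t=8: [138, 133, 137, 83, 122, 141, 136, 126, 109, 91, 88, 134, 82, 131, 140, 119, 85, 126]
t=9: [131, 142, 129, 40, 110, 136, 132, 139, 98, 47, 45, 134, 46, 136, 134, 105, 44, 126]
t=10: [145, 136, 140, 144, 110, 137, 145, 133, 83, 156, 159, 143, 161, 141, 133, 99, 151, 144]
t=11: [132, 139, 129, 126, 104, 135, 131, 133, 47, 113, 120, 133, 121, 136, 129, 80, 121, 132]
t=12: [142, 139, 147, 127, 91, 137, 143, 144, 162, 105, 121, 141, 131, 139, 139, 39, 117, 141]
t=13: [136, 137, 131, 133, 63, 133, 134, 132, 117, 94, 118, 135, 142, 138, 136, 141, 115, 135]
t=14: [140, 140, 142, 141, 194, 147, 141, 141, 116, 68, 121, 139, 136, 139, 138, 129, 120, 138]
t=15: [136, 136, 134, 139, 99, 129, 136, 134, 124, 206, 131, 136, 139, 138, 137, 149, 124, 137]
t=16: [140, 140, 141, 129, 83, 140, 140, 141, 133, 93, 134, 140, 138, 139, 139, 127, 131, 140]
t=17: [137, 136, 137, 131, 49, 129, 137, 136, 135, 71, 128, 137, 138, 137, 138, 138, 136, 137]
t=18: [140, 140, 140, 152, 169, 147, 139, 140, 146, 215, 154, 140, 139, 139, 139, 145, 142, 140]
t=19: [136, 137, 136, 122, 115, 130, 137, 136, 129, 85, 122, 135, 137, 137, 137, 128, 132, 136]
t=20: [140, 140, 139, 123, 116, 142, 140, 140, 138, 52, 123, 140, 140, 140, 140, 138, 141, 140]
t=21: [136, 137, 137, 135, 118, 134, 137, 137, 141, 172, 135, 136, 137, 137, 137, 141, 134, 136]
t=22: [140, 140, 139, 137, 124, 140, 140, 139, 135, 116, 137, 140, 140, 140, 139, 135, 140, 140]
t=23: [137, 137, 138, 138, 136, 136, 137, 138, 138, 119, 137, 137, 137, 137, 138, 138, 137, 137]
t=24: [140, 139, 139, 138, 139, 140, 139, 139, 137, 126, 138, 140, 140, 139, 139, 138, 139, 140]
t=25: [137, 137, 138, 139, 138, 137, 137, 138, 139, 141, 138, 137, 137, 137, 138, 139, 138, 137]
t=26: [140, 139, 138, 138, 139, 139, 139, 139, 138, 136, 138, 139, 140, 139, 138, 138, 139, 139]
t=27: [137, 138, 138, 139, 138, 137, 137, 138, 139, 139, 138, 138, 137, 138, 138, 139, 138, 137]
t=28: [139, 139, 138, 138, 139, 139, 139, 139, 138, 138, 138, 139, 139, 139, 138, 138, 139, 139]
t=29: [138, 138, 138, 138, 138, 138, 138, 138, 138, 139, 138, 138, 138, 138, 138, 138, 138, 138]
t=30: [139, 139, 139, 138, 139, 139, 139, 139, 138, 138, 138, 139, 139, 139, 139, 138, 139, 139]
t=31: [138, 138, 138, 138, 138, 138, 138, 138, 138, 139, 138, 138, 138, 138, 138, 138, 138, 138]

Answer: 2
Key observation: The state at step 29, [138, 138, 138, 138, 138, 138, 138, 138, 138, 139, 138, 138, 138, 138, 138, 138, 138, 138], reappears at step 31 — and no state repeats earlier — so the cycle the system enters has period 2.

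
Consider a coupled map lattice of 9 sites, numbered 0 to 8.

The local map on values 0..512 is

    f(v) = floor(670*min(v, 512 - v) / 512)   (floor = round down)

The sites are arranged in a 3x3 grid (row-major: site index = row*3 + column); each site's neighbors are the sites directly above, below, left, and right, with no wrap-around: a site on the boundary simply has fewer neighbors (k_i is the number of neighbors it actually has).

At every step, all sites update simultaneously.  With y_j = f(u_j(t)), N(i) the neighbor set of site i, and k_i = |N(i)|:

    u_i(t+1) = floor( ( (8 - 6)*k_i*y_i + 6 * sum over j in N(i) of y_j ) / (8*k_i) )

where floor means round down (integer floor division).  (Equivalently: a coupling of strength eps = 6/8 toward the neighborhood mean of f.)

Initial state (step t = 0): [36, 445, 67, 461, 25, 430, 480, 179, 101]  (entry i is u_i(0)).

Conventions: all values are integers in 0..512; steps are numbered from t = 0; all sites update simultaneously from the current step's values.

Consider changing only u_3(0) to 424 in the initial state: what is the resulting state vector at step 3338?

Simulating step by step:
t=0: [36, 445, 67, 424, 25, 430, 480, 179, 101]
t=1: [87, 63, 94, 58, 109, 89, 141, 109, 160]
t=2: [87, 115, 105, 128, 113, 147, 127, 169, 149]
t=3: [147, 136, 162, 148, 173, 167, 187, 182, 203]
t=4: [186, 201, 200, 213, 211, 230, 222, 243, 237]
t=5: [263, 260, 276, 271, 286, 286, 295, 298, 308]
t=6: [322, 314, 311, 304, 302, 291, 293, 281, 282]
t=7: [261, 261, 271, 270, 278, 281, 286, 290, 296]
t=8: [323, 319, 315, 311, 308, 301, 301, 293, 292]
t=9: [254, 255, 262, 263, 268, 271, 274, 278, 282]
t=10: [329, 327, 324, 321, 319, 315, 314, 309, 307]
t=11: [243, 244, 248, 249, 252, 255, 257, 261, 262]
t=12: [320, 322, 325, 326, 326, 328, 328, 329, 329]
t=13: [246, 246, 244, 244, 242, 241, 240, 240, 239]
t=14: [320, 319, 318, 317, 316, 315, 315, 314, 313]
t=15: [252, 253, 254, 254, 255, 256, 257, 258, 258]
t=16: [330, 331, 332, 331, 332, 333, 332, 332, 333]
t=17: [236, 236, 235, 236, 235, 234, 235, 234, 234]
t=18: [308, 307, 307, 307, 307, 306, 307, 306, 306]
t=19: [267, 267, 268, 267, 268, 268, 268, 268, 269]
t=20: [320, 319, 319, 319, 319, 318, 319, 318, 318]
t=21: [251, 251, 252, 251, 252, 252, 252, 252, 253]
t=22: [328, 328, 328, 328, 328, 329, 328, 329, 329]
t=23: [240, 240, 239, 240, 239, 239, 239, 239, 239]
t=24: [314, 313, 312, 313, 312, 312, 312, 312, 312]
t=25: [259, 260, 260, 260, 260, 261, 260, 261, 261]
t=26: [329, 329, 328, 329, 328, 328, 328, 328, 328]
t=27: [239, 239, 239, 239, 239, 240, 239, 240, 240]
t=28: [312, 312, 312, 312, 312, 313, 312, 313, 314]
t=29: [261, 261, 260, 261, 260, 260, 260, 260, 259]
t=30: [328, 328, 328, 328, 328, 329, 328, 329, 329]

Answer: [329, 329, 328, 329, 328, 328, 328, 328, 328]
Key observation: The state at step 22, [328, 328, 328, 328, 328, 329, 328, 329, 329], reappears at step 30: the system is in a cycle of period 8 from step 22 on.  Therefore the state at step 3338 equals the state at step 22 + ((3338 - 22) mod 8) = 26, which is [329, 329, 328, 329, 328, 328, 328, 328, 328].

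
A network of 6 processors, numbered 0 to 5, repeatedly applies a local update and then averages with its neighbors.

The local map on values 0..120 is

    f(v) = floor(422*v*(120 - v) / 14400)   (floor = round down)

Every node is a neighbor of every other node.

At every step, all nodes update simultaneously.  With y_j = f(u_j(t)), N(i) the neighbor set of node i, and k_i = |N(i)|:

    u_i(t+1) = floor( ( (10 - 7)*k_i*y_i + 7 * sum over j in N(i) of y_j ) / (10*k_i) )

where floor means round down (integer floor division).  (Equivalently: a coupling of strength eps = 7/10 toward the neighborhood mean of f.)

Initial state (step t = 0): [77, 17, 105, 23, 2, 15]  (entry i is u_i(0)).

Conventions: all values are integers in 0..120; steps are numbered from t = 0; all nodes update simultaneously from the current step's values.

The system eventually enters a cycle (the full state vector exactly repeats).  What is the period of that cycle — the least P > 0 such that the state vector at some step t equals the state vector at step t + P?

Simulating step by step:
t=0: [77, 17, 105, 23, 2, 15]
t=1: [59, 51, 50, 53, 44, 50]
t=2: [102, 102, 102, 102, 101, 102]
t=3: [53, 53, 53, 53, 53, 53]
t=4: [104, 104, 104, 104, 104, 104]
t=5: [48, 48, 48, 48, 48, 48]
t=6: [101, 101, 101, 101, 101, 101]
t=7: [56, 56, 56, 56, 56, 56]
t=8: [105, 105, 105, 105, 105, 105]
t=9: [46, 46, 46, 46, 46, 46]
t=10: [99, 99, 99, 99, 99, 99]
t=11: [60, 60, 60, 60, 60, 60]
t=12: [105, 105, 105, 105, 105, 105]

Answer: 4
Key observation: The state at step 8, [105, 105, 105, 105, 105, 105], reappears at step 12 — and no state repeats earlier — so the cycle the system enters has period 4.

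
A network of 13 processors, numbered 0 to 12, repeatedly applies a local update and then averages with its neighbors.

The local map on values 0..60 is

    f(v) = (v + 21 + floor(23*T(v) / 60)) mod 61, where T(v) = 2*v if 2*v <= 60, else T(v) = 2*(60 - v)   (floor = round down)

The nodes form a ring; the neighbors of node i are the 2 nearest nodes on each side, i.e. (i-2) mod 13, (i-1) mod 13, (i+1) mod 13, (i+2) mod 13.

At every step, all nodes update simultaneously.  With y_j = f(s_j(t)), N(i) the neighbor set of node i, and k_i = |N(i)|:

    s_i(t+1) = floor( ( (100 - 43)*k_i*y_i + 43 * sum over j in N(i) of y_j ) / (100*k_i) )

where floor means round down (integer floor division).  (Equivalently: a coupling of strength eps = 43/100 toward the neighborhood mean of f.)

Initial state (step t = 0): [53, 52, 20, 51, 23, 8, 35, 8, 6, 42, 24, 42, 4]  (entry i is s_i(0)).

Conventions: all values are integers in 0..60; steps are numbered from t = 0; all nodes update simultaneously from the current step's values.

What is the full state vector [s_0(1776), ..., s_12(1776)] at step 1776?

Simulating step by step:
t=0: [53, 52, 20, 51, 23, 8, 35, 8, 6, 42, 24, 42, 4]
t=1: [22, 23, 37, 21, 13, 27, 18, 30, 24, 17, 10, 15, 21]
t=2: [46, 20, 25, 39, 38, 21, 36, 19, 17, 39, 38, 48, 48]
t=3: [19, 37, 13, 22, 17, 43, 27, 45, 39, 23, 18, 16, 20]
t=4: [48, 30, 43, 46, 42, 23, 14, 13, 16, 14, 42, 45, 50]
t=5: [16, 14, 15, 13, 16, 12, 37, 39, 43, 38, 22, 19, 16]
t=6: [48, 45, 46, 44, 43, 36, 21, 17, 20, 23, 47, 49, 50]
t=7: [16, 16, 16, 15, 20, 23, 47, 42, 45, 15, 18, 15, 16]
t=8: [48, 48, 49, 43, 43, 14, 18, 17, 23, 40, 46, 47, 49]
t=9: [16, 16, 16, 19, 23, 40, 41, 41, 14, 17, 14, 16, 16]
t=10: [49, 49, 44, 42, 14, 17, 16, 22, 39, 45, 46, 48, 48]
t=11: [16, 16, 19, 22, 39, 47, 46, 47, 23, 20, 16, 16, 16]
t=12: [49, 50, 49, 48, 24, 20, 14, 18, 14, 44, 44, 49, 49]
t=13: [17, 17, 15, 19, 15, 44, 42, 47, 39, 23, 19, 16, 16]
t=14: [50, 50, 48, 48, 40, 23, 18, 14, 17, 14, 42, 44, 49]
t=15: [16, 17, 16, 14, 17, 13, 41, 41, 45, 39, 22, 19, 16]
t=16: [49, 49, 49, 46, 45, 38, 21, 18, 20, 24, 48, 49, 50]
t=17: [17, 16, 16, 16, 20, 23, 47, 43, 45, 16, 19, 15, 17]
t=18: [50, 49, 49, 44, 44, 14, 18, 17, 23, 42, 48, 48, 50]
t=19: [17, 16, 16, 19, 23, 40, 41, 41, 14, 17, 14, 16, 17]
t=20: [50, 49, 44, 42, 14, 17, 16, 22, 39, 45, 46, 49, 49]
t=21: [16, 16, 19, 22, 39, 47, 46, 47, 23, 20, 16, 16, 16]

Answer: [49, 49, 49, 46, 45, 38, 21, 18, 20, 24, 48, 49, 50]
Key observation: The state at step 11, [16, 16, 19, 22, 39, 47, 46, 47, 23, 20, 16, 16, 16], reappears at step 21: the system is in a cycle of period 10 from step 11 on.  Therefore the state at step 1776 equals the state at step 11 + ((1776 - 11) mod 10) = 16, which is [49, 49, 49, 46, 45, 38, 21, 18, 20, 24, 48, 49, 50].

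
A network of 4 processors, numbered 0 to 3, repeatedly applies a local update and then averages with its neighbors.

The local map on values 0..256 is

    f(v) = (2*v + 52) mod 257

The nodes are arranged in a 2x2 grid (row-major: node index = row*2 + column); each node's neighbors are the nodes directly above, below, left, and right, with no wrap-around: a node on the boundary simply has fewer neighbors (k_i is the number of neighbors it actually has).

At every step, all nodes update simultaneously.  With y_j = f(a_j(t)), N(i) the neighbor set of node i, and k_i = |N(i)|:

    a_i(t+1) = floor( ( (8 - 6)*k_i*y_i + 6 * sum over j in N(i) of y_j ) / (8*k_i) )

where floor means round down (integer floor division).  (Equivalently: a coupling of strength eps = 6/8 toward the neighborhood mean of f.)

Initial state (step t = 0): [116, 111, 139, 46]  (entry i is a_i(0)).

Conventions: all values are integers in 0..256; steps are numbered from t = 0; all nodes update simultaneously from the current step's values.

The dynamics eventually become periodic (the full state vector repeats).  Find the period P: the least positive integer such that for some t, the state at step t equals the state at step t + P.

Simulating step by step:
t=0: [116, 111, 139, 46]
t=1: [40, 68, 82, 69]
t=2: [184, 167, 174, 199]
t=3: [142, 165, 169, 150]
t=4: [116, 96, 98, 120]
t=5: [191, 84, 85, 193]
t=6: [210, 189, 189, 211]
t=7: [183, 205, 205, 184]
t=8: [194, 172, 172, 194]
t=9: [150, 172, 172, 150]
t=10: [128, 106, 106, 128]
t=11: [18, 40, 40, 18]
t=12: [121, 99, 99, 121]
t=13: [196, 90, 90, 196]
t=14: [220, 198, 198, 220]
t=15: [202, 224, 224, 202]
t=16: [232, 210, 210, 232]
t=17: [161, 55, 55, 161]
t=18: [150, 128, 128, 150]
t=19: [62, 84, 84, 62]
t=20: [209, 187, 187, 209]
t=21: [180, 202, 202, 180]
t=22: [188, 166, 166, 188]
t=23: [138, 160, 160, 138]
t=24: [104, 82, 82, 104]
t=25: [162, 56, 56, 162]
t=26: [152, 130, 130, 152]
t=27: [66, 88, 88, 66]
t=28: [217, 195, 195, 217]
t=29: [196, 218, 218, 196]
t=30: [220, 198, 198, 220]

Answer: 16
Key observation: The state at step 14, [220, 198, 198, 220], reappears at step 30 — and no state repeats earlier — so the cycle the system enters has period 16.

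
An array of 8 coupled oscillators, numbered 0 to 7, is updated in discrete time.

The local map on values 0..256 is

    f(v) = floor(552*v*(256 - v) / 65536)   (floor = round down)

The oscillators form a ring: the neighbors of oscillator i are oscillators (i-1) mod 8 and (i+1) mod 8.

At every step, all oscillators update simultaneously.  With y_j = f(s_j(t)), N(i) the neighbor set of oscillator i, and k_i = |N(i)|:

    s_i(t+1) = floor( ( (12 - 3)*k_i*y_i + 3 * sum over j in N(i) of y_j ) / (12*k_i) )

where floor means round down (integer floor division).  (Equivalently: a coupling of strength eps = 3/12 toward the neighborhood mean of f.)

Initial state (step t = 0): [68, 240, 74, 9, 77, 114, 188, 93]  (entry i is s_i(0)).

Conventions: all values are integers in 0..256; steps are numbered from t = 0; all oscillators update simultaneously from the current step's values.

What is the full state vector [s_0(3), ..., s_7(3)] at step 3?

Simulating step by step:
t=0: [68, 240, 74, 9, 77, 114, 188, 93]
t=1: [100, 51, 91, 42, 106, 129, 113, 122]
t=2: [126, 98, 114, 88, 126, 136, 136, 136]
t=3: [136, 131, 133, 127, 135, 137, 137, 137]

Answer: [136, 131, 133, 127, 135, 137, 137, 137]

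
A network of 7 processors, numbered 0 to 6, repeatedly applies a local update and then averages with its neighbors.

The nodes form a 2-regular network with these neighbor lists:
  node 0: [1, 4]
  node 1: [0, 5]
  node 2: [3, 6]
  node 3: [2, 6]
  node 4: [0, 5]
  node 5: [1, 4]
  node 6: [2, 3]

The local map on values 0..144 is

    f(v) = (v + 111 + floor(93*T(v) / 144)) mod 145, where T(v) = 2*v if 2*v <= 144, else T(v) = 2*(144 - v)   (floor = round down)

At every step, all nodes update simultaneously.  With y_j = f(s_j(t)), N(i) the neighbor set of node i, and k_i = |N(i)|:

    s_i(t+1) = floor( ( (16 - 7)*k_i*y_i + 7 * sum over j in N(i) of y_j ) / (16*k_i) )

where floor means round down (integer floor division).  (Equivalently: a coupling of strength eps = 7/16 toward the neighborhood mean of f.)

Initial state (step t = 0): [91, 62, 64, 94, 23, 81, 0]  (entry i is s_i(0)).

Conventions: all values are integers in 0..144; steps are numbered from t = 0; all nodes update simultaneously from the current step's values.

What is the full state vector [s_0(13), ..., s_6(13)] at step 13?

Answer: [117, 117, 117, 117, 117, 117, 117]

Derivation:
t=0: [91, 62, 64, 94, 23, 81, 0]
t=1: [97, 116, 114, 118, 65, 99, 114]
t=2: [119, 120, 117, 117, 117, 119, 117]
t=3: [117, 117, 117, 117, 117, 117, 117]
t=4: [117, 117, 117, 117, 117, 117, 117]
t=5: [117, 117, 117, 117, 117, 117, 117]
t=6: [117, 117, 117, 117, 117, 117, 117]
t=7: [117, 117, 117, 117, 117, 117, 117]
t=8: [117, 117, 117, 117, 117, 117, 117]
t=9: [117, 117, 117, 117, 117, 117, 117]
t=10: [117, 117, 117, 117, 117, 117, 117]
t=11: [117, 117, 117, 117, 117, 117, 117]
t=12: [117, 117, 117, 117, 117, 117, 117]
t=13: [117, 117, 117, 117, 117, 117, 117]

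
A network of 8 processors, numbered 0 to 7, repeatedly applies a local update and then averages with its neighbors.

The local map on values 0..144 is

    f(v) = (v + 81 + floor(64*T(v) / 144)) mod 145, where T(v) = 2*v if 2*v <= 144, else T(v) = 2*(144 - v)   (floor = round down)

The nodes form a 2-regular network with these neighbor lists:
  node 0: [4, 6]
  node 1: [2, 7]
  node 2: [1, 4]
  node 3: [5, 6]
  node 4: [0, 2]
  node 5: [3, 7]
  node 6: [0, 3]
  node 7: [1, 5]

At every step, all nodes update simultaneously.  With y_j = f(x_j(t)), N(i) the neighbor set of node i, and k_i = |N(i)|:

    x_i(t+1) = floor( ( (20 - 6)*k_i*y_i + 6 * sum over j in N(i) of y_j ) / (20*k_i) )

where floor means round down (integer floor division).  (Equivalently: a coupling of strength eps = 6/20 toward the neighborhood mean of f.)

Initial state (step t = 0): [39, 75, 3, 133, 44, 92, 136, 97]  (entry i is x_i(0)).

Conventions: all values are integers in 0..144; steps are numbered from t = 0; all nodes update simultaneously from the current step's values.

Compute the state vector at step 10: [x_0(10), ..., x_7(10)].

Simulating step by step:
t=0: [39, 75, 3, 133, 44, 92, 136, 97]
t=1: [21, 74, 73, 77, 27, 74, 68, 73]
t=2: [113, 72, 81, 70, 121, 72, 73, 72]
t=3: [75, 72, 73, 69, 76, 71, 72, 72]
t=4: [72, 72, 72, 67, 72, 69, 71, 71]
t=5: [71, 71, 72, 63, 72, 66, 69, 69]
t=6: [69, 69, 71, 57, 71, 60, 64, 65]
t=7: [65, 65, 69, 45, 69, 49, 55, 57]
t=8: [56, 56, 64, 24, 64, 29, 39, 43]
t=9: [38, 39, 53, 109, 53, 115, 31, 38]
t=10: [31, 12, 31, 85, 31, 65, 109, 17]

Answer: [31, 12, 31, 85, 31, 65, 109, 17]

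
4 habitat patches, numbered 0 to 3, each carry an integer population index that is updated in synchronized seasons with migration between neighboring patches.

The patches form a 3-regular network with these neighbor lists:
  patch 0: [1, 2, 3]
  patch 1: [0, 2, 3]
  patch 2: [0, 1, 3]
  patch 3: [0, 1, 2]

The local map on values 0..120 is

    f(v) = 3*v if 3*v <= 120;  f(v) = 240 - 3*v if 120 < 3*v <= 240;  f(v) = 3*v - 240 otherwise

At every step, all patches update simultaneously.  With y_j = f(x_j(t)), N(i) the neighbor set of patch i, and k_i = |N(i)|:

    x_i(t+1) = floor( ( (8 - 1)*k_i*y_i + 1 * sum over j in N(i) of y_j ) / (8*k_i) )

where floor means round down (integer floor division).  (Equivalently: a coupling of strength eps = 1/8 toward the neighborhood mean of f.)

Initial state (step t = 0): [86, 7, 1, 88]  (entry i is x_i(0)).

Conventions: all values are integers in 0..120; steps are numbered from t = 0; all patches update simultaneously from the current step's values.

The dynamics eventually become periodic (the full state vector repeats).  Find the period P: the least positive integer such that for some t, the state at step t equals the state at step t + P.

Simulating step by step:
t=0: [86, 7, 1, 88]
t=1: [17, 20, 5, 22]
t=2: [50, 58, 20, 63]
t=3: [86, 66, 61, 53]
t=4: [23, 43, 55, 75]
t=5: [68, 103, 73, 23]
t=6: [38, 65, 25, 65]
t=7: [106, 49, 74, 49]
t=8: [76, 89, 26, 89]
t=9: [16, 28, 71, 28]
t=10: [50, 80, 32, 80]
t=11: [82, 7, 87, 7]
t=12: [7, 20, 20, 20]
t=13: [25, 58, 58, 58]
t=14: [73, 66, 66, 66]
t=15: [23, 41, 41, 41]
t=16: [75, 115, 115, 115]
t=17: [26, 101, 101, 101]
t=18: [76, 63, 63, 63]
t=19: [16, 49, 49, 49]
t=20: [53, 91, 91, 91]
t=21: [75, 35, 35, 35]
t=22: [26, 101, 101, 101]

Answer: 5
Key observation: The state at step 17, [26, 101, 101, 101], reappears at step 22 — and no state repeats earlier — so the cycle the system enters has period 5.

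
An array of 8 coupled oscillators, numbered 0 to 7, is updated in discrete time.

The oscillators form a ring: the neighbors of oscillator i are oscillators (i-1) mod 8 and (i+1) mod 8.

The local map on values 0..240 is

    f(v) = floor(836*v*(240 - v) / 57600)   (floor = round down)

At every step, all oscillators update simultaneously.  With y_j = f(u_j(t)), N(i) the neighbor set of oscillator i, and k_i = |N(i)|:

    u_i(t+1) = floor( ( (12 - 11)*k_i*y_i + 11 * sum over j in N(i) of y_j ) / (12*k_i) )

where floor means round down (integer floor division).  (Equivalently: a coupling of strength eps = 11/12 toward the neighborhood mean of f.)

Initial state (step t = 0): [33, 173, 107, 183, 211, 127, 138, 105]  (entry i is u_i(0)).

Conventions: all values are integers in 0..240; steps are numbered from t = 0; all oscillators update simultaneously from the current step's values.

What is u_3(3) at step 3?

Answer: u_3(3) = 131

Derivation:
t=0: [33, 173, 107, 183, 211, 127, 138, 105]
t=1: [179, 153, 163, 147, 171, 151, 206, 155]
t=2: [189, 171, 194, 178, 194, 140, 185, 134]
t=3: [184, 137, 162, 131, 177, 143, 199, 148]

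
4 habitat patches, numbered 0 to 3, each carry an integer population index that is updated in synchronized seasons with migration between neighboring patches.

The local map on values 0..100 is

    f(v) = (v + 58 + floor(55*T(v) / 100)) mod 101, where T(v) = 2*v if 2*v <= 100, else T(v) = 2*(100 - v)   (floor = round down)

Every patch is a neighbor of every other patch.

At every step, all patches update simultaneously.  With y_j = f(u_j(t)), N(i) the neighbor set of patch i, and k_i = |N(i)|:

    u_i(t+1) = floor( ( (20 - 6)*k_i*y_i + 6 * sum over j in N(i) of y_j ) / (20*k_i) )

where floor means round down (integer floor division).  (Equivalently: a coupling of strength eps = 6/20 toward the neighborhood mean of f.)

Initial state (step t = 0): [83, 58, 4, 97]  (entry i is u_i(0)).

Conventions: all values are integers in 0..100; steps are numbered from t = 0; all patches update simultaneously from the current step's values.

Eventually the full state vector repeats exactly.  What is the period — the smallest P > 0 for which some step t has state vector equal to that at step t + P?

Answer: 2
Key observation: The state at step 2, [60, 60, 60, 60], reappears at step 4 — and no state repeats earlier — so the cycle the system enters has period 2.

Derivation:
t=0: [83, 58, 4, 97]
t=1: [59, 60, 63, 58]
t=2: [60, 60, 60, 60]
t=3: [61, 61, 61, 61]
t=4: [60, 60, 60, 60]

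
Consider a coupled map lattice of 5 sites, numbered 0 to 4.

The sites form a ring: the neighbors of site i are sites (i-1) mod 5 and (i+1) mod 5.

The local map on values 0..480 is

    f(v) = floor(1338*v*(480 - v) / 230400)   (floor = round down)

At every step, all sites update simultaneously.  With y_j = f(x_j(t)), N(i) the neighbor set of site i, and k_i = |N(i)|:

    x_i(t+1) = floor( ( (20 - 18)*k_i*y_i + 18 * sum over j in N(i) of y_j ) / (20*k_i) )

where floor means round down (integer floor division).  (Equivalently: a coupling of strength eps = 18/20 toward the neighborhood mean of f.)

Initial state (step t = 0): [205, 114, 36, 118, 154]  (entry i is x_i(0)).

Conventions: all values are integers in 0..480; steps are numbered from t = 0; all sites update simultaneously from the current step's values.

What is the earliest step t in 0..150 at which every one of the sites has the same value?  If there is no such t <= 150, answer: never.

Simulating step by step:
t=0: [205, 114, 36, 118, 154]  (not all equal)
t=1: [272, 212, 229, 197, 287]  (not all equal)
t=2: [325, 330, 326, 326, 325]  (not all equal)
t=3: [289, 291, 289, 291, 291]  (not all equal)
t=4: [319, 319, 319, 319, 319]  (all equal)

Answer: 4
Key observation: Synchronization is absorbing here: once all sites are equal they stay equal, and step 4 is the first all-equal step.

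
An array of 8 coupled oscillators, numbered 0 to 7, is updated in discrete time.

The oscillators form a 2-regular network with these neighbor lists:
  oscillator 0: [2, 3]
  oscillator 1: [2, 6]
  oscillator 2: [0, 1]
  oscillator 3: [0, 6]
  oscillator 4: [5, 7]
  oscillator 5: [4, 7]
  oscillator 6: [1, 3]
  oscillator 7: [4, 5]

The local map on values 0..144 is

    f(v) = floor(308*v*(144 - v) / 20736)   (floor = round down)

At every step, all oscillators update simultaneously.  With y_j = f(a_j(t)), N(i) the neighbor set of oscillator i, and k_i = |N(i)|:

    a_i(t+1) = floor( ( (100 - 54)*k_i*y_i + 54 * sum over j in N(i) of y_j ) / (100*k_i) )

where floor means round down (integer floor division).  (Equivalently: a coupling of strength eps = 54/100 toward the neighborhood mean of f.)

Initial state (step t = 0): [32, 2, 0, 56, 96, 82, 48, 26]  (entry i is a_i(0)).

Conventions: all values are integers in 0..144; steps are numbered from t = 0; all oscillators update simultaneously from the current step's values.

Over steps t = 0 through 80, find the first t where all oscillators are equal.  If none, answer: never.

Simulating step by step:
t=0: [32, 2, 0, 56, 96, 82, 48, 26]  (not all equal)
t=1: [44, 20, 15, 66, 63, 65, 52, 59]  (not all equal)
t=2: [57, 43, 40, 71, 75, 75, 62, 74]  (not all equal)
t=3: [70, 66, 65, 74, 76, 76, 72, 76]  (not all equal)
t=4: [76, 76, 76, 76, 76, 76, 76, 76]  (all equal)

Answer: 4
Key observation: Synchronization is absorbing here: once all oscillators are equal they stay equal, and step 4 is the first all-equal step.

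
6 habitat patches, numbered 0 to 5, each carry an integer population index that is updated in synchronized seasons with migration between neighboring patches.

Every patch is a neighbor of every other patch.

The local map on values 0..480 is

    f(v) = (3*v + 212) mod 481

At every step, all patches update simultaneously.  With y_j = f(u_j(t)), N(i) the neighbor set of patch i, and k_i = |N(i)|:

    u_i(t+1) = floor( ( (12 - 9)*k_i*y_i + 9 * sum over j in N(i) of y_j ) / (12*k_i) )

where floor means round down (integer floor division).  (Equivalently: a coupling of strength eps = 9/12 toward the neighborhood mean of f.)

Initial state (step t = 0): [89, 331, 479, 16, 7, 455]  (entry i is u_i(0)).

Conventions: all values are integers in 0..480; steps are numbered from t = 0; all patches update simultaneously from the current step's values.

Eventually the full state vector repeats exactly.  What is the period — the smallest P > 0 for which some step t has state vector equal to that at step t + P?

Simulating step by step:
t=0: [89, 331, 479, 16, 7, 455]
t=1: [281, 257, 253, 259, 256, 246]
t=2: [104, 97, 96, 98, 97, 142]
t=3: [47, 45, 45, 45, 45, 58]
t=4: [354, 353, 353, 353, 353, 357]
t=5: [311, 311, 311, 311, 311, 312]
t=6: [183, 183, 183, 183, 183, 183]
t=7: [280, 280, 280, 280, 280, 280]
t=8: [90, 90, 90, 90, 90, 90]
t=9: [1, 1, 1, 1, 1, 1]
t=10: [215, 215, 215, 215, 215, 215]
t=11: [376, 376, 376, 376, 376, 376]
t=12: [378, 378, 378, 378, 378, 378]
t=13: [384, 384, 384, 384, 384, 384]
t=14: [402, 402, 402, 402, 402, 402]
t=15: [456, 456, 456, 456, 456, 456]
t=16: [137, 137, 137, 137, 137, 137]
t=17: [142, 142, 142, 142, 142, 142]
t=18: [157, 157, 157, 157, 157, 157]
t=19: [202, 202, 202, 202, 202, 202]
t=20: [337, 337, 337, 337, 337, 337]
t=21: [261, 261, 261, 261, 261, 261]
t=22: [33, 33, 33, 33, 33, 33]
t=23: [311, 311, 311, 311, 311, 311]
t=24: [183, 183, 183, 183, 183, 183]

Answer: 18
Key observation: The state at step 6, [183, 183, 183, 183, 183, 183], reappears at step 24 — and no state repeats earlier — so the cycle the system enters has period 18.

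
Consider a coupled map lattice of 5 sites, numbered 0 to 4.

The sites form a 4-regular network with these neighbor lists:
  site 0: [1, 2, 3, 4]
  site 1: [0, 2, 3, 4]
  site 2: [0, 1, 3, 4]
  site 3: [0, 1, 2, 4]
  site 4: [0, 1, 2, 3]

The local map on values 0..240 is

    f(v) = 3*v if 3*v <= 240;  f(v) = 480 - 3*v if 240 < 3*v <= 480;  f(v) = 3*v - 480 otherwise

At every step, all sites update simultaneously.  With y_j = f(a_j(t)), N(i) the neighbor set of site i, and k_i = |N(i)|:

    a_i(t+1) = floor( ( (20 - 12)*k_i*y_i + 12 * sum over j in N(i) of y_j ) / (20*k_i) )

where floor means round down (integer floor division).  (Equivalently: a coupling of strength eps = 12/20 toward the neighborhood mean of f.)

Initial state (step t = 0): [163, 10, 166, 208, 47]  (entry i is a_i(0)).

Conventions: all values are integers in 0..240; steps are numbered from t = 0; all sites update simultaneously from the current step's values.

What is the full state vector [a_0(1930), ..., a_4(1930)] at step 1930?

Simulating step by step:
t=0: [163, 10, 166, 208, 47]
t=1: [53, 58, 55, 87, 86]
t=2: [180, 184, 182, 195, 196]
t=3: [76, 79, 78, 87, 88]
t=4: [227, 229, 228, 224, 224]
t=5: [199, 201, 200, 197, 197]
t=6: [116, 118, 117, 115, 115]
t=7: [131, 130, 130, 132, 132]
t=8: [87, 87, 87, 86, 86]
t=9: [219, 219, 219, 220, 220]
t=10: [177, 177, 177, 178, 178]
t=11: [51, 51, 51, 52, 52]
t=12: [153, 153, 153, 154, 154]
t=13: [20, 20, 20, 19, 19]
t=14: [59, 59, 59, 58, 58]
t=15: [176, 176, 176, 175, 175]
t=16: [47, 47, 47, 46, 46]
t=17: [140, 140, 140, 139, 139]
t=18: [60, 60, 60, 61, 61]
t=19: [180, 180, 180, 181, 181]
t=20: [60, 60, 60, 61, 61]

Answer: [60, 60, 60, 61, 61]
Key observation: The state at step 18, [60, 60, 60, 61, 61], reappears at step 20: the system is in a cycle of period 2 from step 18 on.  Therefore the state at step 1930 equals the state at step 18 + ((1930 - 18) mod 2) = 18, which is [60, 60, 60, 61, 61].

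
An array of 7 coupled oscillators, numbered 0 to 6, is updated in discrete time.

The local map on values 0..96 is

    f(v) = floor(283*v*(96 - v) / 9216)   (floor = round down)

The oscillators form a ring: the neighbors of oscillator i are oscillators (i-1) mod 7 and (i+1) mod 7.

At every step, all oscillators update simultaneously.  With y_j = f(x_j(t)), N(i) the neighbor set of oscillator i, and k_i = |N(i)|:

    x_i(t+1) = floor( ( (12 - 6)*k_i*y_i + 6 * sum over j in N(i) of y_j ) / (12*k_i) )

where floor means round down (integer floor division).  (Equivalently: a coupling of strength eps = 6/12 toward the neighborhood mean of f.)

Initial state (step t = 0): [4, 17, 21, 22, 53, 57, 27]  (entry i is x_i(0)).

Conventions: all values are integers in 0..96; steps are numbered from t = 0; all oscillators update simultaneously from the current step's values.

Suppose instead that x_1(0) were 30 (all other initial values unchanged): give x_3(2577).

Answer: x_3(2577) = 60
Key observation: The state at step 6, [66, 66, 66, 66, 65, 65, 65], reappears at step 8: the system is in a cycle of period 2 from step 6 on.  Therefore the state at step 2577 equals the state at step 6 + ((2577 - 6) mod 2) = 7, which is [60, 60, 60, 60, 60, 61, 60].

Derivation:
t=0: [4, 30, 21, 22, 53, 57, 27]
t=1: [34, 44, 51, 53, 63, 65, 48]
t=2: [67, 68, 69, 67, 64, 63, 66]
t=3: [59, 58, 57, 59, 61, 62, 60]
t=4: [66, 67, 67, 66, 65, 64, 65]
t=5: [60, 59, 59, 60, 61, 61, 61]
t=6: [66, 66, 66, 66, 65, 65, 65]
t=7: [60, 60, 60, 60, 60, 61, 60]
t=8: [66, 66, 66, 66, 65, 65, 65]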